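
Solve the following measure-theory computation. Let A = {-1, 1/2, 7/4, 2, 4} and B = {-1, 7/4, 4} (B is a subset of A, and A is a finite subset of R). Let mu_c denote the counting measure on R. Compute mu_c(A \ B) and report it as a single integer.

Counting measure assigns mu_c(E) = |E| (number of elements) when E is finite. For B subset A, A \ B is the set of elements of A not in B, so |A \ B| = |A| - |B|.
|A| = 5, |B| = 3, so mu_c(A \ B) = 5 - 3 = 2.

2


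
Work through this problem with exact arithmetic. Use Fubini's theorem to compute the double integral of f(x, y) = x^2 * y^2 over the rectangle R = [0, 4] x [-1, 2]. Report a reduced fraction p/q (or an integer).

f(x, y) is a tensor product of a function of x and a function of y, and both factors are bounded continuous (hence Lebesgue integrable) on the rectangle, so Fubini's theorem applies:
  integral_R f d(m x m) = (integral_a1^b1 x^2 dx) * (integral_a2^b2 y^2 dy).
Inner integral in x: integral_{0}^{4} x^2 dx = (4^3 - 0^3)/3
  = 64/3.
Inner integral in y: integral_{-1}^{2} y^2 dy = (2^3 - (-1)^3)/3
  = 3.
Product: (64/3) * (3) = 64.

64


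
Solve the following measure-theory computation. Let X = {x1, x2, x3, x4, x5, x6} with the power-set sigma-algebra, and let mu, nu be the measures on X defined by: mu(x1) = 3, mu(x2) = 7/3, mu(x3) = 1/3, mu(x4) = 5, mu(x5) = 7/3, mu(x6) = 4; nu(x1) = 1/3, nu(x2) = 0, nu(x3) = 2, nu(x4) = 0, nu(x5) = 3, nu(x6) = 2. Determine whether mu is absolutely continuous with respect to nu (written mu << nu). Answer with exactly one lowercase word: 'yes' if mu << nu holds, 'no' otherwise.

mu << nu means: every nu-null measurable set is also mu-null; equivalently, for every atom x, if nu({x}) = 0 then mu({x}) = 0.
Checking each atom:
  x1: nu = 1/3 > 0 -> no constraint.
  x2: nu = 0, mu = 7/3 > 0 -> violates mu << nu.
  x3: nu = 2 > 0 -> no constraint.
  x4: nu = 0, mu = 5 > 0 -> violates mu << nu.
  x5: nu = 3 > 0 -> no constraint.
  x6: nu = 2 > 0 -> no constraint.
The atom(s) x2, x4 violate the condition (nu = 0 but mu > 0). Therefore mu is NOT absolutely continuous w.r.t. nu.

no


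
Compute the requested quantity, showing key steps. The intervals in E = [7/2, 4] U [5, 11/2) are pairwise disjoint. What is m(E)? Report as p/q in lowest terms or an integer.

For pairwise disjoint intervals, m(union_i I_i) = sum_i m(I_i),
and m is invariant under swapping open/closed endpoints (single points have measure 0).
So m(E) = sum_i (b_i - a_i).
  I_1 has length 4 - 7/2 = 1/2.
  I_2 has length 11/2 - 5 = 1/2.
Summing:
  m(E) = 1/2 + 1/2 = 1.

1


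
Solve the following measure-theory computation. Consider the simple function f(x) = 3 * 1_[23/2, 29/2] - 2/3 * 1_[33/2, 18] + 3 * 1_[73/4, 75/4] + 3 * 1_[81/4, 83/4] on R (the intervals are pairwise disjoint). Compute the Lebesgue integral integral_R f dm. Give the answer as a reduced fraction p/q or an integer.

For a simple function f = sum_i c_i * 1_{A_i} with disjoint A_i,
  integral f dm = sum_i c_i * m(A_i).
Lengths of the A_i:
  m(A_1) = 29/2 - 23/2 = 3.
  m(A_2) = 18 - 33/2 = 3/2.
  m(A_3) = 75/4 - 73/4 = 1/2.
  m(A_4) = 83/4 - 81/4 = 1/2.
Contributions c_i * m(A_i):
  (3) * (3) = 9.
  (-2/3) * (3/2) = -1.
  (3) * (1/2) = 3/2.
  (3) * (1/2) = 3/2.
Total: 9 - 1 + 3/2 + 3/2 = 11.

11


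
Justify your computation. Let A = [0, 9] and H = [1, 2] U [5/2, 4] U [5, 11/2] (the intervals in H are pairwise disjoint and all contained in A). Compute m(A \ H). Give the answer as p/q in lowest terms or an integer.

The ambient interval has length m(A) = 9 - 0 = 9.
Since the holes are disjoint and sit inside A, by finite additivity
  m(H) = sum_i (b_i - a_i), and m(A \ H) = m(A) - m(H).
Computing the hole measures:
  m(H_1) = 2 - 1 = 1.
  m(H_2) = 4 - 5/2 = 3/2.
  m(H_3) = 11/2 - 5 = 1/2.
Summed: m(H) = 1 + 3/2 + 1/2 = 3.
So m(A \ H) = 9 - 3 = 6.

6


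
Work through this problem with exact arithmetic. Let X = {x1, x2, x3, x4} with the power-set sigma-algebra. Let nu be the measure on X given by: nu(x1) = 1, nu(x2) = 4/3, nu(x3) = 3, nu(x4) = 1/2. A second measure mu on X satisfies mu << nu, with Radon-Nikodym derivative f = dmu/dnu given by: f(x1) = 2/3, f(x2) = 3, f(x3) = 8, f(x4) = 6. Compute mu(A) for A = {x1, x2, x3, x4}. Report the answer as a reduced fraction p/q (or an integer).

By the defining property of the Radon-Nikodym derivative, for every measurable set A,
  mu(A) = integral_A f dnu.
Since nu is a discrete measure concentrated on the atoms of X, the integral over A reduces to the sum
  mu(A) = sum_{x in A} f(x) * nu({x}).
Computing each term:
  x1: f(x1) * nu(x1) = 2/3 * 1 = 2/3.
  x2: f(x2) * nu(x2) = 3 * 4/3 = 4.
  x3: f(x3) * nu(x3) = 8 * 3 = 24.
  x4: f(x4) * nu(x4) = 6 * 1/2 = 3.
Summing: mu(A) = 2/3 + 4 + 24 + 3 = 95/3.

95/3


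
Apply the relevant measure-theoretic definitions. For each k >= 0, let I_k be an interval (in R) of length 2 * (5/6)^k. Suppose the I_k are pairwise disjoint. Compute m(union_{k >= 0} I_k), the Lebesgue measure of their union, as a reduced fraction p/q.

By countable additivity of the Lebesgue measure on pairwise disjoint measurable sets,
  m(union_{k >= 0} I_k) = sum_{k >= 0} m(I_k) = sum_{k >= 0} a * r^k,
  with a = 2 and r = 5/6.
Since 0 < r = 5/6 < 1, the geometric series converges:
  sum_{k >= 0} a * r^k = a / (1 - r).
  = 2 / (1 - 5/6)
  = 2 / (1/6)
  = 12.

12


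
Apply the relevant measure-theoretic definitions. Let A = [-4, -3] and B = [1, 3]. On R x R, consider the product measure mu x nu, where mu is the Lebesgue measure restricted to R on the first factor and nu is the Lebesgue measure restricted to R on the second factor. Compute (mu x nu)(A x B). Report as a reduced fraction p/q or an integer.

For a measurable rectangle A x B, the product measure satisfies
  (mu x nu)(A x B) = mu(A) * nu(B).
  mu(A) = 1.
  nu(B) = 2.
  (mu x nu)(A x B) = 1 * 2 = 2.

2


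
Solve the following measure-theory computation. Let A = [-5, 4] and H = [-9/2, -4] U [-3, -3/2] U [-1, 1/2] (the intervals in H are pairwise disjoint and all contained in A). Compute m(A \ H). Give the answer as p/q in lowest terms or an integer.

The ambient interval has length m(A) = 4 - (-5) = 9.
Since the holes are disjoint and sit inside A, by finite additivity
  m(H) = sum_i (b_i - a_i), and m(A \ H) = m(A) - m(H).
Computing the hole measures:
  m(H_1) = -4 - (-9/2) = 1/2.
  m(H_2) = -3/2 - (-3) = 3/2.
  m(H_3) = 1/2 - (-1) = 3/2.
Summed: m(H) = 1/2 + 3/2 + 3/2 = 7/2.
So m(A \ H) = 9 - 7/2 = 11/2.

11/2


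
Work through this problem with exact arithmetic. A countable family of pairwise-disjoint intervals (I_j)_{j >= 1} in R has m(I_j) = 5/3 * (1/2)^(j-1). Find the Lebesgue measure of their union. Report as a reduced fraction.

By countable additivity of the Lebesgue measure on pairwise disjoint measurable sets,
  m(union_{j >= 1} I_j) = sum_{j >= 1} m(I_j) = sum_{j >= 1} a * r^(j-1),
  with a = 5/3 and r = 1/2.
Since 0 < r = 1/2 < 1, the geometric series converges:
  sum_{j >= 1} a * r^(j-1) = a / (1 - r).
  = 5/3 / (1 - 1/2)
  = 5/3 / (1/2)
  = 10/3.

10/3


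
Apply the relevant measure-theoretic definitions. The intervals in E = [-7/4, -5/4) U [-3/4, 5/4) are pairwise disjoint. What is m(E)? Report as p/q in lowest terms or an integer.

For pairwise disjoint intervals, m(union_i I_i) = sum_i m(I_i),
and m is invariant under swapping open/closed endpoints (single points have measure 0).
So m(E) = sum_i (b_i - a_i).
  I_1 has length -5/4 - (-7/4) = 1/2.
  I_2 has length 5/4 - (-3/4) = 2.
Summing:
  m(E) = 1/2 + 2 = 5/2.

5/2


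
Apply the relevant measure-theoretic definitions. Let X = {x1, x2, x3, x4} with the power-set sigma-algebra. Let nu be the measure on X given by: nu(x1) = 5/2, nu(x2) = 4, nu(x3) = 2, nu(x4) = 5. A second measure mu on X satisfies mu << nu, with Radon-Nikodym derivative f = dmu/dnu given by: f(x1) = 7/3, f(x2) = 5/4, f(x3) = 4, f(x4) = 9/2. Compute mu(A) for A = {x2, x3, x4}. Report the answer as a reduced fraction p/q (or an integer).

By the defining property of the Radon-Nikodym derivative, for every measurable set A,
  mu(A) = integral_A f dnu.
Since nu is a discrete measure concentrated on the atoms of X, the integral over A reduces to the sum
  mu(A) = sum_{x in A} f(x) * nu({x}).
Computing each term:
  x2: f(x2) * nu(x2) = 5/4 * 4 = 5.
  x3: f(x3) * nu(x3) = 4 * 2 = 8.
  x4: f(x4) * nu(x4) = 9/2 * 5 = 45/2.
Summing: mu(A) = 5 + 8 + 45/2 = 71/2.

71/2


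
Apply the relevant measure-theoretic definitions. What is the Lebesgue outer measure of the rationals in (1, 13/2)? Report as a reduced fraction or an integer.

Q cap (1, 13/2) is countable; list its elements as q_1, q_2, ... . Fix eps > 0 and cover the k-th point by an interval of length eps * 2^(-k). The cover has total length eps * sum_{k>=1} 2^(-k) = eps, so by definition of outer measure m*(Q cap (1, 13/2)) <= eps. Since eps was arbitrary and m* >= 0, the outer measure is 0.

0


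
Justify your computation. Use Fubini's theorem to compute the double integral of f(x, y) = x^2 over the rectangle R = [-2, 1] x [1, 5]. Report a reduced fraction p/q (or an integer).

f(x, y) is a tensor product of a function of x and a function of y, and both factors are bounded continuous (hence Lebesgue integrable) on the rectangle, so Fubini's theorem applies:
  integral_R f d(m x m) = (integral_a1^b1 x^2 dx) * (integral_a2^b2 1 dy).
Inner integral in x: integral_{-2}^{1} x^2 dx = (1^3 - (-2)^3)/3
  = 3.
Inner integral in y: integral_{1}^{5} 1 dy = (5^1 - 1^1)/1
  = 4.
Product: (3) * (4) = 12.

12


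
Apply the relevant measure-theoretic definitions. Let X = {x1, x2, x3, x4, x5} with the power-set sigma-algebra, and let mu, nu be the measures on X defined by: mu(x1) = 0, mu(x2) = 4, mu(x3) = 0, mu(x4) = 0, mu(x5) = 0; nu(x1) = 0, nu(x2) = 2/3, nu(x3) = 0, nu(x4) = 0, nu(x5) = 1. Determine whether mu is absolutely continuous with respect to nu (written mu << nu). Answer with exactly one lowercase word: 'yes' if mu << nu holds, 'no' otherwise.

mu << nu means: every nu-null measurable set is also mu-null; equivalently, for every atom x, if nu({x}) = 0 then mu({x}) = 0.
Checking each atom:
  x1: nu = 0, mu = 0 -> consistent with mu << nu.
  x2: nu = 2/3 > 0 -> no constraint.
  x3: nu = 0, mu = 0 -> consistent with mu << nu.
  x4: nu = 0, mu = 0 -> consistent with mu << nu.
  x5: nu = 1 > 0 -> no constraint.
No atom violates the condition. Therefore mu << nu.

yes


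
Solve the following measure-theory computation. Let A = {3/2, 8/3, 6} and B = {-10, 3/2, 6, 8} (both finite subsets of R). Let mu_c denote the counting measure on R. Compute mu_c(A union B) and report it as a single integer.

Counting measure on a finite set equals cardinality. By inclusion-exclusion, |A union B| = |A| + |B| - |A cap B|.
|A| = 3, |B| = 4, |A cap B| = 2.
So mu_c(A union B) = 3 + 4 - 2 = 5.

5


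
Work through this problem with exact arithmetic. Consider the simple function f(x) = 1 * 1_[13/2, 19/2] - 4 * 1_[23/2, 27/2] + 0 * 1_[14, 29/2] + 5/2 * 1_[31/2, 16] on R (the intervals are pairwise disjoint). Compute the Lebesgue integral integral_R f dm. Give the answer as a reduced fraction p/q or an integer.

For a simple function f = sum_i c_i * 1_{A_i} with disjoint A_i,
  integral f dm = sum_i c_i * m(A_i).
Lengths of the A_i:
  m(A_1) = 19/2 - 13/2 = 3.
  m(A_2) = 27/2 - 23/2 = 2.
  m(A_3) = 29/2 - 14 = 1/2.
  m(A_4) = 16 - 31/2 = 1/2.
Contributions c_i * m(A_i):
  (1) * (3) = 3.
  (-4) * (2) = -8.
  (0) * (1/2) = 0.
  (5/2) * (1/2) = 5/4.
Total: 3 - 8 + 0 + 5/4 = -15/4.

-15/4


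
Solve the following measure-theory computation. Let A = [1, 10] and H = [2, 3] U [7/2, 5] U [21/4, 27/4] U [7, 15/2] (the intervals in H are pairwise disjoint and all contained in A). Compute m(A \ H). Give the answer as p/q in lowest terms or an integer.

The ambient interval has length m(A) = 10 - 1 = 9.
Since the holes are disjoint and sit inside A, by finite additivity
  m(H) = sum_i (b_i - a_i), and m(A \ H) = m(A) - m(H).
Computing the hole measures:
  m(H_1) = 3 - 2 = 1.
  m(H_2) = 5 - 7/2 = 3/2.
  m(H_3) = 27/4 - 21/4 = 3/2.
  m(H_4) = 15/2 - 7 = 1/2.
Summed: m(H) = 1 + 3/2 + 3/2 + 1/2 = 9/2.
So m(A \ H) = 9 - 9/2 = 9/2.

9/2


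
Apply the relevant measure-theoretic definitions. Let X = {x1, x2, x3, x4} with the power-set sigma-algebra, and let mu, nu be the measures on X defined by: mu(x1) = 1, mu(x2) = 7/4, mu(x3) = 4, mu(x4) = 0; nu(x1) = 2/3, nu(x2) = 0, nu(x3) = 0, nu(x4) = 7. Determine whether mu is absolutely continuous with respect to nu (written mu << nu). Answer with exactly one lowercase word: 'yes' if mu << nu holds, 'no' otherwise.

mu << nu means: every nu-null measurable set is also mu-null; equivalently, for every atom x, if nu({x}) = 0 then mu({x}) = 0.
Checking each atom:
  x1: nu = 2/3 > 0 -> no constraint.
  x2: nu = 0, mu = 7/4 > 0 -> violates mu << nu.
  x3: nu = 0, mu = 4 > 0 -> violates mu << nu.
  x4: nu = 7 > 0 -> no constraint.
The atom(s) x2, x3 violate the condition (nu = 0 but mu > 0). Therefore mu is NOT absolutely continuous w.r.t. nu.

no


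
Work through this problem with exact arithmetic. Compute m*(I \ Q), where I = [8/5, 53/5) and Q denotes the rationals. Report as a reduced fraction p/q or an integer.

The interval I = [8/5, 53/5) has m(I) = 53/5 - 8/5 = 9 (endpoints are measure-zero, so open/closed/half-open agree). Write I = (I cap Q) u (I \ Q). The rationals in I are countable, so m*(I cap Q) = 0 (cover each rational by intervals whose total length is arbitrarily small). By countable subadditivity m*(I) <= m*(I cap Q) + m*(I \ Q), hence m*(I \ Q) >= m(I) = 9. The reverse inequality m*(I \ Q) <= m*(I) = 9 is trivial since (I \ Q) is a subset of I. Therefore m*(I \ Q) = 9.

9


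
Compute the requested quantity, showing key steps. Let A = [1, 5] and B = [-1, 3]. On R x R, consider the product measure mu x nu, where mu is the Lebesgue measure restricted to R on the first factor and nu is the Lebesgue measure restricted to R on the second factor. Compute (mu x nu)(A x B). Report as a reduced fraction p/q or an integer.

For a measurable rectangle A x B, the product measure satisfies
  (mu x nu)(A x B) = mu(A) * nu(B).
  mu(A) = 4.
  nu(B) = 4.
  (mu x nu)(A x B) = 4 * 4 = 16.

16


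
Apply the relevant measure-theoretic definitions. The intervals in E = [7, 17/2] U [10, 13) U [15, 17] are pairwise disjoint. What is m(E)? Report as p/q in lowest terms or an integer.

For pairwise disjoint intervals, m(union_i I_i) = sum_i m(I_i),
and m is invariant under swapping open/closed endpoints (single points have measure 0).
So m(E) = sum_i (b_i - a_i).
  I_1 has length 17/2 - 7 = 3/2.
  I_2 has length 13 - 10 = 3.
  I_3 has length 17 - 15 = 2.
Summing:
  m(E) = 3/2 + 3 + 2 = 13/2.

13/2


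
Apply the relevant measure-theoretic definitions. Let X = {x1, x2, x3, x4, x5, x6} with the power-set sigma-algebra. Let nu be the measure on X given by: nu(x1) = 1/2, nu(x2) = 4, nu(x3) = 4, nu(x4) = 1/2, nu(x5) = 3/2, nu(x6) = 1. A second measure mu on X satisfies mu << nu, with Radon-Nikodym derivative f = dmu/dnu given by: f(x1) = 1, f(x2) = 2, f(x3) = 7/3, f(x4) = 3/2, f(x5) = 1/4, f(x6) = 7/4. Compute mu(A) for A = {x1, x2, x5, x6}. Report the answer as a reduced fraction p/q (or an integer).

By the defining property of the Radon-Nikodym derivative, for every measurable set A,
  mu(A) = integral_A f dnu.
Since nu is a discrete measure concentrated on the atoms of X, the integral over A reduces to the sum
  mu(A) = sum_{x in A} f(x) * nu({x}).
Computing each term:
  x1: f(x1) * nu(x1) = 1 * 1/2 = 1/2.
  x2: f(x2) * nu(x2) = 2 * 4 = 8.
  x5: f(x5) * nu(x5) = 1/4 * 3/2 = 3/8.
  x6: f(x6) * nu(x6) = 7/4 * 1 = 7/4.
Summing: mu(A) = 1/2 + 8 + 3/8 + 7/4 = 85/8.

85/8


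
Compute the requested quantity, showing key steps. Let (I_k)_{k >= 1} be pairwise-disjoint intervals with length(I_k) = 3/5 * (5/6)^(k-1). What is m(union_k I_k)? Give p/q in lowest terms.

By countable additivity of the Lebesgue measure on pairwise disjoint measurable sets,
  m(union_{k >= 1} I_k) = sum_{k >= 1} m(I_k) = sum_{k >= 1} a * r^(k-1),
  with a = 3/5 and r = 5/6.
Since 0 < r = 5/6 < 1, the geometric series converges:
  sum_{k >= 1} a * r^(k-1) = a / (1 - r).
  = 3/5 / (1 - 5/6)
  = 3/5 / (1/6)
  = 18/5.

18/5


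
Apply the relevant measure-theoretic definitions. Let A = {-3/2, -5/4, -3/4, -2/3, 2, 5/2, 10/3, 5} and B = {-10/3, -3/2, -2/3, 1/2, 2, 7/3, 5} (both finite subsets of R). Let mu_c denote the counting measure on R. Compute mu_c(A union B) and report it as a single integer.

Counting measure on a finite set equals cardinality. By inclusion-exclusion, |A union B| = |A| + |B| - |A cap B|.
|A| = 8, |B| = 7, |A cap B| = 4.
So mu_c(A union B) = 8 + 7 - 4 = 11.

11


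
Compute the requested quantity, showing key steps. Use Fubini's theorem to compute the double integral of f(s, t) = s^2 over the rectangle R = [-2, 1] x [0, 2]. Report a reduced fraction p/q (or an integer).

f(s, t) is a tensor product of a function of s and a function of t, and both factors are bounded continuous (hence Lebesgue integrable) on the rectangle, so Fubini's theorem applies:
  integral_R f d(m x m) = (integral_a1^b1 s^2 ds) * (integral_a2^b2 1 dt).
Inner integral in s: integral_{-2}^{1} s^2 ds = (1^3 - (-2)^3)/3
  = 3.
Inner integral in t: integral_{0}^{2} 1 dt = (2^1 - 0^1)/1
  = 2.
Product: (3) * (2) = 6.

6


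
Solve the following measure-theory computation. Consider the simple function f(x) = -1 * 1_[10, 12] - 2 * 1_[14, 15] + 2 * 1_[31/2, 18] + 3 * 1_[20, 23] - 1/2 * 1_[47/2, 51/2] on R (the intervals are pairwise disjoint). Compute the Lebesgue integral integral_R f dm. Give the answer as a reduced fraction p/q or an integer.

For a simple function f = sum_i c_i * 1_{A_i} with disjoint A_i,
  integral f dm = sum_i c_i * m(A_i).
Lengths of the A_i:
  m(A_1) = 12 - 10 = 2.
  m(A_2) = 15 - 14 = 1.
  m(A_3) = 18 - 31/2 = 5/2.
  m(A_4) = 23 - 20 = 3.
  m(A_5) = 51/2 - 47/2 = 2.
Contributions c_i * m(A_i):
  (-1) * (2) = -2.
  (-2) * (1) = -2.
  (2) * (5/2) = 5.
  (3) * (3) = 9.
  (-1/2) * (2) = -1.
Total: -2 - 2 + 5 + 9 - 1 = 9.

9


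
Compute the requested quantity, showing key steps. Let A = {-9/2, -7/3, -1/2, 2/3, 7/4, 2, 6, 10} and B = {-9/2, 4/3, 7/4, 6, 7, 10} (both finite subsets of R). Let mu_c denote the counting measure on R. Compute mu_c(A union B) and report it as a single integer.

Counting measure on a finite set equals cardinality. By inclusion-exclusion, |A union B| = |A| + |B| - |A cap B|.
|A| = 8, |B| = 6, |A cap B| = 4.
So mu_c(A union B) = 8 + 6 - 4 = 10.

10


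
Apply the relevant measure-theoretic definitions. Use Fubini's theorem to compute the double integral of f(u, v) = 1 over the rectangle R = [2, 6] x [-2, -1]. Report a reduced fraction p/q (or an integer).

f(u, v) is a tensor product of a function of u and a function of v, and both factors are bounded continuous (hence Lebesgue integrable) on the rectangle, so Fubini's theorem applies:
  integral_R f d(m x m) = (integral_a1^b1 1 du) * (integral_a2^b2 1 dv).
Inner integral in u: integral_{2}^{6} 1 du = (6^1 - 2^1)/1
  = 4.
Inner integral in v: integral_{-2}^{-1} 1 dv = ((-1)^1 - (-2)^1)/1
  = 1.
Product: (4) * (1) = 4.

4


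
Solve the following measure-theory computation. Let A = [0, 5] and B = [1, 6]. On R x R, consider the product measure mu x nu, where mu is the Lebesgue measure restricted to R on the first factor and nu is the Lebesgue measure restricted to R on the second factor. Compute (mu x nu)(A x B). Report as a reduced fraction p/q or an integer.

For a measurable rectangle A x B, the product measure satisfies
  (mu x nu)(A x B) = mu(A) * nu(B).
  mu(A) = 5.
  nu(B) = 5.
  (mu x nu)(A x B) = 5 * 5 = 25.

25


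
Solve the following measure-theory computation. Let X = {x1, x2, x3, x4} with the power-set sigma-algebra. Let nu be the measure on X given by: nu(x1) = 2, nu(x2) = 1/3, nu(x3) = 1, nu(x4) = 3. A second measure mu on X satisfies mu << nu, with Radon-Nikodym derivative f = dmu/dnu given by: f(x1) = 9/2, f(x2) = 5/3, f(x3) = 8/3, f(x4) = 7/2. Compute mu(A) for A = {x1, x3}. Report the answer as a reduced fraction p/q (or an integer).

By the defining property of the Radon-Nikodym derivative, for every measurable set A,
  mu(A) = integral_A f dnu.
Since nu is a discrete measure concentrated on the atoms of X, the integral over A reduces to the sum
  mu(A) = sum_{x in A} f(x) * nu({x}).
Computing each term:
  x1: f(x1) * nu(x1) = 9/2 * 2 = 9.
  x3: f(x3) * nu(x3) = 8/3 * 1 = 8/3.
Summing: mu(A) = 9 + 8/3 = 35/3.

35/3


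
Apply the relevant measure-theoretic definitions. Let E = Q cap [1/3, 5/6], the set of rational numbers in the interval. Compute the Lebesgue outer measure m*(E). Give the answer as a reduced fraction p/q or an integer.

E = Q cap [1/3, 5/6] is a subset of Q, which is countable. Enumerate Q = {q_1, q_2, ...}; for any eps > 0, cover q_k by the open interval (q_k - eps/2^(k+1), q_k + eps/2^(k+1)), of length eps/2^k. The total cover length is sum_{k>=1} eps/2^k = eps. Hence m*(E) <= m*(Q) <= eps for every eps > 0, and since outer measure is non-negative, m*(E) = 0.

0


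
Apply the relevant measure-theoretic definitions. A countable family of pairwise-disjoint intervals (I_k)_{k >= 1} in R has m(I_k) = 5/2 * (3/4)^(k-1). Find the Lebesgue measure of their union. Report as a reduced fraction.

By countable additivity of the Lebesgue measure on pairwise disjoint measurable sets,
  m(union_{k >= 1} I_k) = sum_{k >= 1} m(I_k) = sum_{k >= 1} a * r^(k-1),
  with a = 5/2 and r = 3/4.
Since 0 < r = 3/4 < 1, the geometric series converges:
  sum_{k >= 1} a * r^(k-1) = a / (1 - r).
  = 5/2 / (1 - 3/4)
  = 5/2 / (1/4)
  = 10.

10


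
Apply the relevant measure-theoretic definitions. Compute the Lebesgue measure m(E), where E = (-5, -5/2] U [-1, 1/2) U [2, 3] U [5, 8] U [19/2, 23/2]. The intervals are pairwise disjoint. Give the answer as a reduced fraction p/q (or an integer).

For pairwise disjoint intervals, m(union_i I_i) = sum_i m(I_i),
and m is invariant under swapping open/closed endpoints (single points have measure 0).
So m(E) = sum_i (b_i - a_i).
  I_1 has length -5/2 - (-5) = 5/2.
  I_2 has length 1/2 - (-1) = 3/2.
  I_3 has length 3 - 2 = 1.
  I_4 has length 8 - 5 = 3.
  I_5 has length 23/2 - 19/2 = 2.
Summing:
  m(E) = 5/2 + 3/2 + 1 + 3 + 2 = 10.

10


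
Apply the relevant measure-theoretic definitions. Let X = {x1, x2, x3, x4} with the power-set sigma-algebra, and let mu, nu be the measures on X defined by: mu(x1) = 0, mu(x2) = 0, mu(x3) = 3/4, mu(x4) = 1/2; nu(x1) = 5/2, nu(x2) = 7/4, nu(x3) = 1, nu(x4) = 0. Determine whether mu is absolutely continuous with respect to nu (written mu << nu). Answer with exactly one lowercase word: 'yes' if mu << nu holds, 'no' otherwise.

mu << nu means: every nu-null measurable set is also mu-null; equivalently, for every atom x, if nu({x}) = 0 then mu({x}) = 0.
Checking each atom:
  x1: nu = 5/2 > 0 -> no constraint.
  x2: nu = 7/4 > 0 -> no constraint.
  x3: nu = 1 > 0 -> no constraint.
  x4: nu = 0, mu = 1/2 > 0 -> violates mu << nu.
The atom(s) x4 violate the condition (nu = 0 but mu > 0). Therefore mu is NOT absolutely continuous w.r.t. nu.

no


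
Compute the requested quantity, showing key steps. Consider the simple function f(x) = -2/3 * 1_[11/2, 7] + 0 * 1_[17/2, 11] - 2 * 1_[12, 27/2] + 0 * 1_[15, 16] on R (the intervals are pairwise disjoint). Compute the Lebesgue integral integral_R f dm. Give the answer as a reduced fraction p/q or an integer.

For a simple function f = sum_i c_i * 1_{A_i} with disjoint A_i,
  integral f dm = sum_i c_i * m(A_i).
Lengths of the A_i:
  m(A_1) = 7 - 11/2 = 3/2.
  m(A_2) = 11 - 17/2 = 5/2.
  m(A_3) = 27/2 - 12 = 3/2.
  m(A_4) = 16 - 15 = 1.
Contributions c_i * m(A_i):
  (-2/3) * (3/2) = -1.
  (0) * (5/2) = 0.
  (-2) * (3/2) = -3.
  (0) * (1) = 0.
Total: -1 + 0 - 3 + 0 = -4.

-4


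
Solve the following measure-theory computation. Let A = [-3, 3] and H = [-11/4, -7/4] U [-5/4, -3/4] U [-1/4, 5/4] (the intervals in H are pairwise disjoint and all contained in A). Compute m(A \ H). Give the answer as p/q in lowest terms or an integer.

The ambient interval has length m(A) = 3 - (-3) = 6.
Since the holes are disjoint and sit inside A, by finite additivity
  m(H) = sum_i (b_i - a_i), and m(A \ H) = m(A) - m(H).
Computing the hole measures:
  m(H_1) = -7/4 - (-11/4) = 1.
  m(H_2) = -3/4 - (-5/4) = 1/2.
  m(H_3) = 5/4 - (-1/4) = 3/2.
Summed: m(H) = 1 + 1/2 + 3/2 = 3.
So m(A \ H) = 6 - 3 = 3.

3


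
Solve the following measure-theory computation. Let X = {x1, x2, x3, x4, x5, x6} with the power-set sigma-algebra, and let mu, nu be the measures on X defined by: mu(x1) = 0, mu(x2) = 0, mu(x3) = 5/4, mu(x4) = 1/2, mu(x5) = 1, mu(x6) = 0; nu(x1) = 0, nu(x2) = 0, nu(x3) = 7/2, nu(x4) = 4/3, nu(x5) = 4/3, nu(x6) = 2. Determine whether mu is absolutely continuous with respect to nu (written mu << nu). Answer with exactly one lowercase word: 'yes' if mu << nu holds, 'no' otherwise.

mu << nu means: every nu-null measurable set is also mu-null; equivalently, for every atom x, if nu({x}) = 0 then mu({x}) = 0.
Checking each atom:
  x1: nu = 0, mu = 0 -> consistent with mu << nu.
  x2: nu = 0, mu = 0 -> consistent with mu << nu.
  x3: nu = 7/2 > 0 -> no constraint.
  x4: nu = 4/3 > 0 -> no constraint.
  x5: nu = 4/3 > 0 -> no constraint.
  x6: nu = 2 > 0 -> no constraint.
No atom violates the condition. Therefore mu << nu.

yes


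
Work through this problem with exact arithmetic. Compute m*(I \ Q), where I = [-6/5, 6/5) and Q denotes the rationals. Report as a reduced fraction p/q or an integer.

The interval I = [-6/5, 6/5) has m(I) = 6/5 - (-6/5) = 12/5 (endpoints are measure-zero, so open/closed/half-open agree). Write I = (I cap Q) u (I \ Q). The rationals in I are countable, so m*(I cap Q) = 0 (cover each rational by intervals whose total length is arbitrarily small). By countable subadditivity m*(I) <= m*(I cap Q) + m*(I \ Q), hence m*(I \ Q) >= m(I) = 12/5. The reverse inequality m*(I \ Q) <= m*(I) = 12/5 is trivial since (I \ Q) is a subset of I. Therefore m*(I \ Q) = 12/5.

12/5


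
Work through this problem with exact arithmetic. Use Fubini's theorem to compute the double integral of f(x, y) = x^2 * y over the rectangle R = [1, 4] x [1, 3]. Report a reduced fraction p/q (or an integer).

f(x, y) is a tensor product of a function of x and a function of y, and both factors are bounded continuous (hence Lebesgue integrable) on the rectangle, so Fubini's theorem applies:
  integral_R f d(m x m) = (integral_a1^b1 x^2 dx) * (integral_a2^b2 y dy).
Inner integral in x: integral_{1}^{4} x^2 dx = (4^3 - 1^3)/3
  = 21.
Inner integral in y: integral_{1}^{3} y dy = (3^2 - 1^2)/2
  = 4.
Product: (21) * (4) = 84.

84


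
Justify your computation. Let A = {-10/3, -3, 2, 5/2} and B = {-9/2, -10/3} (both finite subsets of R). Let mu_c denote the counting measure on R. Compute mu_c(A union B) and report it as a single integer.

Counting measure on a finite set equals cardinality. By inclusion-exclusion, |A union B| = |A| + |B| - |A cap B|.
|A| = 4, |B| = 2, |A cap B| = 1.
So mu_c(A union B) = 4 + 2 - 1 = 5.

5


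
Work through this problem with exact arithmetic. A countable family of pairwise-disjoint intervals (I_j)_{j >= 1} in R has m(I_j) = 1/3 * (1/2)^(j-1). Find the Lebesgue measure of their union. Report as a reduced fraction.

By countable additivity of the Lebesgue measure on pairwise disjoint measurable sets,
  m(union_{j >= 1} I_j) = sum_{j >= 1} m(I_j) = sum_{j >= 1} a * r^(j-1),
  with a = 1/3 and r = 1/2.
Since 0 < r = 1/2 < 1, the geometric series converges:
  sum_{j >= 1} a * r^(j-1) = a / (1 - r).
  = 1/3 / (1 - 1/2)
  = 1/3 / (1/2)
  = 2/3.

2/3


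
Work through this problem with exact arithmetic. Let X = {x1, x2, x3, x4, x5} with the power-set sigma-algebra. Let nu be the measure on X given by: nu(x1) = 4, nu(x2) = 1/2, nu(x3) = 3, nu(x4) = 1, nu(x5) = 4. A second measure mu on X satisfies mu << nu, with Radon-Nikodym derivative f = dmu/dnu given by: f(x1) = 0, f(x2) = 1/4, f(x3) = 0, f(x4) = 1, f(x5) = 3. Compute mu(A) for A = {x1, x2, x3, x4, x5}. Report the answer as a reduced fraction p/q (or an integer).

By the defining property of the Radon-Nikodym derivative, for every measurable set A,
  mu(A) = integral_A f dnu.
Since nu is a discrete measure concentrated on the atoms of X, the integral over A reduces to the sum
  mu(A) = sum_{x in A} f(x) * nu({x}).
Computing each term:
  x1: f(x1) * nu(x1) = 0 * 4 = 0.
  x2: f(x2) * nu(x2) = 1/4 * 1/2 = 1/8.
  x3: f(x3) * nu(x3) = 0 * 3 = 0.
  x4: f(x4) * nu(x4) = 1 * 1 = 1.
  x5: f(x5) * nu(x5) = 3 * 4 = 12.
Summing: mu(A) = 0 + 1/8 + 0 + 1 + 12 = 105/8.

105/8


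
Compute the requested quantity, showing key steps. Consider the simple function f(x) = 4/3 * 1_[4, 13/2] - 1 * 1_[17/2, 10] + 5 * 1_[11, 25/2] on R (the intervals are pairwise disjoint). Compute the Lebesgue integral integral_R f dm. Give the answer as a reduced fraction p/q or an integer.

For a simple function f = sum_i c_i * 1_{A_i} with disjoint A_i,
  integral f dm = sum_i c_i * m(A_i).
Lengths of the A_i:
  m(A_1) = 13/2 - 4 = 5/2.
  m(A_2) = 10 - 17/2 = 3/2.
  m(A_3) = 25/2 - 11 = 3/2.
Contributions c_i * m(A_i):
  (4/3) * (5/2) = 10/3.
  (-1) * (3/2) = -3/2.
  (5) * (3/2) = 15/2.
Total: 10/3 - 3/2 + 15/2 = 28/3.

28/3


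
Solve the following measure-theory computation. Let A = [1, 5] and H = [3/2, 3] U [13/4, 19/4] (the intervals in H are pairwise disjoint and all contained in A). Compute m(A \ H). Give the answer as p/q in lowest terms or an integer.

The ambient interval has length m(A) = 5 - 1 = 4.
Since the holes are disjoint and sit inside A, by finite additivity
  m(H) = sum_i (b_i - a_i), and m(A \ H) = m(A) - m(H).
Computing the hole measures:
  m(H_1) = 3 - 3/2 = 3/2.
  m(H_2) = 19/4 - 13/4 = 3/2.
Summed: m(H) = 3/2 + 3/2 = 3.
So m(A \ H) = 4 - 3 = 1.

1


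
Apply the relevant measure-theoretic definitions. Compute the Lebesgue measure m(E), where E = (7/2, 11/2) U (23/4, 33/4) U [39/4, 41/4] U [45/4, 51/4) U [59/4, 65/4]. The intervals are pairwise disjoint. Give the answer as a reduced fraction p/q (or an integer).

For pairwise disjoint intervals, m(union_i I_i) = sum_i m(I_i),
and m is invariant under swapping open/closed endpoints (single points have measure 0).
So m(E) = sum_i (b_i - a_i).
  I_1 has length 11/2 - 7/2 = 2.
  I_2 has length 33/4 - 23/4 = 5/2.
  I_3 has length 41/4 - 39/4 = 1/2.
  I_4 has length 51/4 - 45/4 = 3/2.
  I_5 has length 65/4 - 59/4 = 3/2.
Summing:
  m(E) = 2 + 5/2 + 1/2 + 3/2 + 3/2 = 8.

8


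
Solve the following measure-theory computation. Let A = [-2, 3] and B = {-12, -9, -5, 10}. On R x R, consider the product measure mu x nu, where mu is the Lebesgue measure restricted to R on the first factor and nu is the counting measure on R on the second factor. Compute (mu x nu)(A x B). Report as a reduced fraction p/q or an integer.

For a measurable rectangle A x B, the product measure satisfies
  (mu x nu)(A x B) = mu(A) * nu(B).
  mu(A) = 5.
  nu(B) = 4.
  (mu x nu)(A x B) = 5 * 4 = 20.

20


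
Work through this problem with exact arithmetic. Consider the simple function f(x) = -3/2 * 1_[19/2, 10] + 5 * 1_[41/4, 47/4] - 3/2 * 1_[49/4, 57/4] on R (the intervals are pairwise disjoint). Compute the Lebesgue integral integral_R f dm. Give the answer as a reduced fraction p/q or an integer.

For a simple function f = sum_i c_i * 1_{A_i} with disjoint A_i,
  integral f dm = sum_i c_i * m(A_i).
Lengths of the A_i:
  m(A_1) = 10 - 19/2 = 1/2.
  m(A_2) = 47/4 - 41/4 = 3/2.
  m(A_3) = 57/4 - 49/4 = 2.
Contributions c_i * m(A_i):
  (-3/2) * (1/2) = -3/4.
  (5) * (3/2) = 15/2.
  (-3/2) * (2) = -3.
Total: -3/4 + 15/2 - 3 = 15/4.

15/4


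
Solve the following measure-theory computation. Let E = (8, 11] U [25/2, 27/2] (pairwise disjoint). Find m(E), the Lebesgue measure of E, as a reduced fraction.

For pairwise disjoint intervals, m(union_i I_i) = sum_i m(I_i),
and m is invariant under swapping open/closed endpoints (single points have measure 0).
So m(E) = sum_i (b_i - a_i).
  I_1 has length 11 - 8 = 3.
  I_2 has length 27/2 - 25/2 = 1.
Summing:
  m(E) = 3 + 1 = 4.

4


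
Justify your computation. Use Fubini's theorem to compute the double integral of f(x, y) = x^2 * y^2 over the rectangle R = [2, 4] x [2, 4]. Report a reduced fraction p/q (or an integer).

f(x, y) is a tensor product of a function of x and a function of y, and both factors are bounded continuous (hence Lebesgue integrable) on the rectangle, so Fubini's theorem applies:
  integral_R f d(m x m) = (integral_a1^b1 x^2 dx) * (integral_a2^b2 y^2 dy).
Inner integral in x: integral_{2}^{4} x^2 dx = (4^3 - 2^3)/3
  = 56/3.
Inner integral in y: integral_{2}^{4} y^2 dy = (4^3 - 2^3)/3
  = 56/3.
Product: (56/3) * (56/3) = 3136/9.

3136/9


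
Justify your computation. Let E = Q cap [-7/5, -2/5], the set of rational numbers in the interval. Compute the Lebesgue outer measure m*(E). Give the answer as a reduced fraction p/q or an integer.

The set Q cap [-7/5, -2/5] is countable (a subset of the countable set Q). Lebesgue outer measure of any countable set is 0: each singleton {q} has m*({q}) = 0, and by countable subadditivity m*(union_k {q_k}) <= sum_k m*({q_k}) = sum_k 0 = 0. The reverse inequality m*(E) >= 0 is automatic. So m*(Q cap [-7/5, -2/5]) = 0.

0


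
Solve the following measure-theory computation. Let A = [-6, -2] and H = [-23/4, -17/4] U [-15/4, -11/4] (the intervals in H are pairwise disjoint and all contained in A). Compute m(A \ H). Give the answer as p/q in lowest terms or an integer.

The ambient interval has length m(A) = -2 - (-6) = 4.
Since the holes are disjoint and sit inside A, by finite additivity
  m(H) = sum_i (b_i - a_i), and m(A \ H) = m(A) - m(H).
Computing the hole measures:
  m(H_1) = -17/4 - (-23/4) = 3/2.
  m(H_2) = -11/4 - (-15/4) = 1.
Summed: m(H) = 3/2 + 1 = 5/2.
So m(A \ H) = 4 - 5/2 = 3/2.

3/2


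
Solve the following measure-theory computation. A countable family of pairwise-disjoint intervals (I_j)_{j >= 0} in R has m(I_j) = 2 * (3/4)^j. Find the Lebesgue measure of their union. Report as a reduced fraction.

By countable additivity of the Lebesgue measure on pairwise disjoint measurable sets,
  m(union_{j >= 0} I_j) = sum_{j >= 0} m(I_j) = sum_{j >= 0} a * r^j,
  with a = 2 and r = 3/4.
Since 0 < r = 3/4 < 1, the geometric series converges:
  sum_{j >= 0} a * r^j = a / (1 - r).
  = 2 / (1 - 3/4)
  = 2 / (1/4)
  = 8.

8


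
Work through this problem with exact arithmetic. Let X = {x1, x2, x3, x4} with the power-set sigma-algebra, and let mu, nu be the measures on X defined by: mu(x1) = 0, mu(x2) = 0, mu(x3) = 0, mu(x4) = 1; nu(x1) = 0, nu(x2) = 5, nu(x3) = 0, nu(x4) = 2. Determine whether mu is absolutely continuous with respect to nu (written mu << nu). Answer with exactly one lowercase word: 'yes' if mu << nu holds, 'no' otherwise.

mu << nu means: every nu-null measurable set is also mu-null; equivalently, for every atom x, if nu({x}) = 0 then mu({x}) = 0.
Checking each atom:
  x1: nu = 0, mu = 0 -> consistent with mu << nu.
  x2: nu = 5 > 0 -> no constraint.
  x3: nu = 0, mu = 0 -> consistent with mu << nu.
  x4: nu = 2 > 0 -> no constraint.
No atom violates the condition. Therefore mu << nu.

yes


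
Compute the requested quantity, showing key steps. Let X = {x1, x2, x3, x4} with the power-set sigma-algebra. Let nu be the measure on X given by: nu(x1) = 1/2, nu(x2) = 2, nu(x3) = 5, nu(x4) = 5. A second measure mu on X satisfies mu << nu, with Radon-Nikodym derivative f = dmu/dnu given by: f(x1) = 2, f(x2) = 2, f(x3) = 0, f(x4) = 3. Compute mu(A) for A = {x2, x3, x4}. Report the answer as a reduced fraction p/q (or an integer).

By the defining property of the Radon-Nikodym derivative, for every measurable set A,
  mu(A) = integral_A f dnu.
Since nu is a discrete measure concentrated on the atoms of X, the integral over A reduces to the sum
  mu(A) = sum_{x in A} f(x) * nu({x}).
Computing each term:
  x2: f(x2) * nu(x2) = 2 * 2 = 4.
  x3: f(x3) * nu(x3) = 0 * 5 = 0.
  x4: f(x4) * nu(x4) = 3 * 5 = 15.
Summing: mu(A) = 4 + 0 + 15 = 19.

19


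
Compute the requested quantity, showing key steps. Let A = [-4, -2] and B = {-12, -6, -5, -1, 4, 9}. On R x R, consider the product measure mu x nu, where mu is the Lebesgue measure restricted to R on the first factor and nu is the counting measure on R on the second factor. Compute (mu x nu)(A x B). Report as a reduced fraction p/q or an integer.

For a measurable rectangle A x B, the product measure satisfies
  (mu x nu)(A x B) = mu(A) * nu(B).
  mu(A) = 2.
  nu(B) = 6.
  (mu x nu)(A x B) = 2 * 6 = 12.

12


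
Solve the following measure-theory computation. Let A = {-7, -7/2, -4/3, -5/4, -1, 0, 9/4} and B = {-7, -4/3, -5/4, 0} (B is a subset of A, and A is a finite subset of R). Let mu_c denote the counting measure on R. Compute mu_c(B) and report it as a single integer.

Counting measure assigns mu_c(E) = |E| (number of elements) when E is finite.
B has 4 element(s), so mu_c(B) = 4.

4


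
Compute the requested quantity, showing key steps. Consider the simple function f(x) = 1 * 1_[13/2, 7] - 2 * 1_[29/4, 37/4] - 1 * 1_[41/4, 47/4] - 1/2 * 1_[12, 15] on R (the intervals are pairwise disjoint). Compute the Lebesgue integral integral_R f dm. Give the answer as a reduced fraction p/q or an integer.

For a simple function f = sum_i c_i * 1_{A_i} with disjoint A_i,
  integral f dm = sum_i c_i * m(A_i).
Lengths of the A_i:
  m(A_1) = 7 - 13/2 = 1/2.
  m(A_2) = 37/4 - 29/4 = 2.
  m(A_3) = 47/4 - 41/4 = 3/2.
  m(A_4) = 15 - 12 = 3.
Contributions c_i * m(A_i):
  (1) * (1/2) = 1/2.
  (-2) * (2) = -4.
  (-1) * (3/2) = -3/2.
  (-1/2) * (3) = -3/2.
Total: 1/2 - 4 - 3/2 - 3/2 = -13/2.

-13/2


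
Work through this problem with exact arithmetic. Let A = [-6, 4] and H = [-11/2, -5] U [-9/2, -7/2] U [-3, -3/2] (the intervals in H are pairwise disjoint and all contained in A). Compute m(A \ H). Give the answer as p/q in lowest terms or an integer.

The ambient interval has length m(A) = 4 - (-6) = 10.
Since the holes are disjoint and sit inside A, by finite additivity
  m(H) = sum_i (b_i - a_i), and m(A \ H) = m(A) - m(H).
Computing the hole measures:
  m(H_1) = -5 - (-11/2) = 1/2.
  m(H_2) = -7/2 - (-9/2) = 1.
  m(H_3) = -3/2 - (-3) = 3/2.
Summed: m(H) = 1/2 + 1 + 3/2 = 3.
So m(A \ H) = 10 - 3 = 7.

7


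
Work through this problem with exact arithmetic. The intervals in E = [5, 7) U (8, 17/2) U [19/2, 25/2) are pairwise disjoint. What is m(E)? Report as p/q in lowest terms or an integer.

For pairwise disjoint intervals, m(union_i I_i) = sum_i m(I_i),
and m is invariant under swapping open/closed endpoints (single points have measure 0).
So m(E) = sum_i (b_i - a_i).
  I_1 has length 7 - 5 = 2.
  I_2 has length 17/2 - 8 = 1/2.
  I_3 has length 25/2 - 19/2 = 3.
Summing:
  m(E) = 2 + 1/2 + 3 = 11/2.

11/2


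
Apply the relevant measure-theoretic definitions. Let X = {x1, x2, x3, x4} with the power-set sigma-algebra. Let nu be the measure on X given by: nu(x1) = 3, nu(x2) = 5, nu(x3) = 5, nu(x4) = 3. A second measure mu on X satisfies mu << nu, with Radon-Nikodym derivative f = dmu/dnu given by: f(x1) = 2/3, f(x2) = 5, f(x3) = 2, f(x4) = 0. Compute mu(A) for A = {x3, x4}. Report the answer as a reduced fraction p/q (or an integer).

By the defining property of the Radon-Nikodym derivative, for every measurable set A,
  mu(A) = integral_A f dnu.
Since nu is a discrete measure concentrated on the atoms of X, the integral over A reduces to the sum
  mu(A) = sum_{x in A} f(x) * nu({x}).
Computing each term:
  x3: f(x3) * nu(x3) = 2 * 5 = 10.
  x4: f(x4) * nu(x4) = 0 * 3 = 0.
Summing: mu(A) = 10 + 0 = 10.

10


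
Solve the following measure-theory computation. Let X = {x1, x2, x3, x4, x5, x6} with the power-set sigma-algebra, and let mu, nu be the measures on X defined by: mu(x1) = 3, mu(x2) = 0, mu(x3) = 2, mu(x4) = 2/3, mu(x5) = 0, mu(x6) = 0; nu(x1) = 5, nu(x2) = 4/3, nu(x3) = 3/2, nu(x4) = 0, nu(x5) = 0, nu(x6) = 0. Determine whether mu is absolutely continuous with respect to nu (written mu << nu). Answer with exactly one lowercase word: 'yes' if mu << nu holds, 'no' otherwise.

mu << nu means: every nu-null measurable set is also mu-null; equivalently, for every atom x, if nu({x}) = 0 then mu({x}) = 0.
Checking each atom:
  x1: nu = 5 > 0 -> no constraint.
  x2: nu = 4/3 > 0 -> no constraint.
  x3: nu = 3/2 > 0 -> no constraint.
  x4: nu = 0, mu = 2/3 > 0 -> violates mu << nu.
  x5: nu = 0, mu = 0 -> consistent with mu << nu.
  x6: nu = 0, mu = 0 -> consistent with mu << nu.
The atom(s) x4 violate the condition (nu = 0 but mu > 0). Therefore mu is NOT absolutely continuous w.r.t. nu.

no
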